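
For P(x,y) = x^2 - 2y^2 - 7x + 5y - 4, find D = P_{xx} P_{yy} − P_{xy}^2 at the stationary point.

-8

∂P/∂x = 2x - 7 = 0 and ∂P/∂y = -4y + 5 = 0, so (x, y) = (7/2, 5/4).
The Hessian has P_{xx} = 2, P_{yy} = -4, P_{xy} = 0, giving D = -8 < 0, so the point is a saddle point.
D = (2)·(-4) − (0)^2 = -8.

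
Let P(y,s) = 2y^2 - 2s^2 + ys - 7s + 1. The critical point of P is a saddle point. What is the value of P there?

∂P/∂y = 4y + s = 0 and ∂P/∂s = y - 4s - 7 = 0, so (y, s) = (7/17, -28/17).
The Hessian has P_{yy} = 4, P_{ss} = -4, P_{ys} = 1, giving D = -17 < 0, so the point is a saddle point.
P(7/17, -28/17) = 115/17.

115/17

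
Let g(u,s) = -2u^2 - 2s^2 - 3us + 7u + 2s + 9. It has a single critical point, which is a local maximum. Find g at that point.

127/7

∂g/∂u = -4u - 3s + 7 = 0 and ∂g/∂s = -3u - 4s + 2 = 0, so (u, s) = (22/7, -13/7).
The Hessian has g_{uu} = -4, g_{ss} = -4, g_{us} = -3, giving D = 7 > 0 with g_{uu} < 0, so the point is a local maximum.
g(22/7, -13/7) = 127/7.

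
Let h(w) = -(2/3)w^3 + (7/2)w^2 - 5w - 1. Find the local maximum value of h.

-49/24

Critical points: h'(w) = -2w^2 + 7w - 5 vanishes at w = 1, 5/2.
Since h''(w) = -4w + 7, we get h''(1) = 3 > 0 ⇒ local minimum; h''(5/2) = -3 < 0 ⇒ local maximum.
Thus h has its local maximum at w = 5/2, with value -49/24.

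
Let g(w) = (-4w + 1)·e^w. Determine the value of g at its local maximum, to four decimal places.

1.8895

g'(w) = (-4)·e^w + (-4w + 1)·1·e^w = (-4w - 3)·e^w. Since e^w > 0, the only critical point is w = -3/4.
g''(-3/4) has the same sign as -4 < 0, so this is a local maximum.
g(-3/4) = (4)·e^(-3/4) ≈ 1.8895.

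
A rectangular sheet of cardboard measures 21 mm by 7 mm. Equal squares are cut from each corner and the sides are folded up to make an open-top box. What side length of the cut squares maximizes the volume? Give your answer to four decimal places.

With cut size x, the volume is V(x) = x(21 − 2x)(7 − 2x) for 0 < x < 3.5.
V'(x) = 12x^2 − 112x + 147. Setting V'(x) = 0 gives x ≈ 1.5800 (the root in (0, 3.5)).
V''(x) = 24x − 112 is negative there, so this is the maximum; V ≈ 108.2388.

1.5800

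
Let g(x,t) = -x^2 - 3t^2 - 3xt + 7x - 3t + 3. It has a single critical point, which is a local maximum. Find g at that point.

∂g/∂x = -2x - 3t + 7 = 0 and ∂g/∂t = -3x - 6t - 3 = 0, so (x, t) = (17, -9).
The Hessian has g_{xx} = -2, g_{tt} = -6, g_{xt} = -3, giving D = 3 > 0 with g_{xx} < 0, so the point is a local maximum.
g(17, -9) = 76.

76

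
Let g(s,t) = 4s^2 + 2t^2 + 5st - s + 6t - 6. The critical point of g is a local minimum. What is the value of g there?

-218/7

∂g/∂s = 8s + 5t - 1 = 0 and ∂g/∂t = 5s + 4t + 6 = 0, so (s, t) = (34/7, -53/7).
The Hessian has g_{ss} = 8, g_{tt} = 4, g_{st} = 5, giving D = 7 > 0 with g_{ss} > 0, so the point is a local minimum.
g(34/7, -53/7) = -218/7.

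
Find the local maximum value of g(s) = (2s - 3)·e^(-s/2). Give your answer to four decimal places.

0.6951

By the product rule, g'(s) = (-s + 7/2)·e^(-s/2). Since e^(-s/2) > 0, the only critical point is s = 7/2.
g''(7/2) has the same sign as -1 < 0, so this is a local maximum.
g(7/2) = (4)·e^(-7/4) ≈ 0.6951.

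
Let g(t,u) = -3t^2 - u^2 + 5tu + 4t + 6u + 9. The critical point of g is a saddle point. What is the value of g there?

∂g/∂t = -6t + 5u + 4 = 0 and ∂g/∂u = 5t - 2u + 6 = 0, so (t, u) = (-38/13, -56/13).
The Hessian has g_{tt} = -6, g_{uu} = -2, g_{tu} = 5, giving D = -13 < 0, so the point is a saddle point.
g(-38/13, -56/13) = -127/13.

-127/13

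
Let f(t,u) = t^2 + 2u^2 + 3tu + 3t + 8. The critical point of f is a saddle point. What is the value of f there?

26

∂f/∂t = 2t + 3u + 3 = 0 and ∂f/∂u = 3t + 4u = 0, so (t, u) = (12, -9).
The Hessian has f_{tt} = 2, f_{uu} = 4, f_{tu} = 3, giving D = -1 < 0, so the point is a saddle point.
f(12, -9) = 26.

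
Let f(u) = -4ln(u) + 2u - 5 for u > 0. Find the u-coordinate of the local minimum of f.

f'(u) = -4/u + 2 = 0 gives u = 2.
f''(u) = 4/u², which is positive for u > 0, so this is a local minimum.
f(2) = -4·ln(2) + 4 - 5 ≈ -3.7726.

2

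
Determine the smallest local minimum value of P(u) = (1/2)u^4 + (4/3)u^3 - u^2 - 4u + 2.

-7/6

Critical points: P'(u) = 2u^3 + 4u^2 - 2u - 4 vanishes at u = -2, -1, 1.
Second-derivative test with P''(u) = 6u^2 + 8u - 2: P''(-2) = 6 > 0 ⇒ local minimum; P''(-1) = -4 < 0 ⇒ local maximum; P''(1) = 12 > 0 ⇒ local minimum.
So the smallest local minimum value is P(1) = -7/6.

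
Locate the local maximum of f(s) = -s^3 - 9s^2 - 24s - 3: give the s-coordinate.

-2

f'(s) = -3s^2 - 18s - 24 = 0 at s = -4, -2.
f''(s) = -6s - 18. f''(-4) = 6 > 0 ⇒ local minimum; f''(-2) = -6 < 0 ⇒ local maximum.
The local maximum is f(-2) = 17.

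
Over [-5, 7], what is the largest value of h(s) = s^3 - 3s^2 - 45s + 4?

85

Differentiating, h'(s) = 3s^2 - 6s - 45; which vanishes at s = -3 and s = 5.
Compare values at every candidate in [-5, 7]: h(-5) = 29,  h(-3) = 85,  h(5) = -171,  h(7) = -115.
So the maximum is h(-3) = 85.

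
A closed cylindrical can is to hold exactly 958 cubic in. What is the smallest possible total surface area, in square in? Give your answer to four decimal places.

With radius r and height h, πr²h = 958 so h = 958/(πr²), and S(r) = 2πr² + 2πrh = 2πr² + 2·958/r.
S'(r) = 4πr − 2·958/r² = 0 ⇒ r³ = 958/(2π), so r ≈ 5.3423 and h = 2r ≈ 10.6846.
S''(r) = 4π + 4·958/r³ > 0, so this is the minimum; S ≈ 537.9702.

537.9702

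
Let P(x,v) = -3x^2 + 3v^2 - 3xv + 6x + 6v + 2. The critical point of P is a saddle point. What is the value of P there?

∂P/∂x = -6x - 3v + 6 = 0 and ∂P/∂v = -3x + 6v + 6 = 0, so (x, v) = (6/5, -2/5).
The Hessian has P_{xx} = -6, P_{vv} = 6, P_{xv} = -3, giving D = -45 < 0, so the point is a saddle point.
P(6/5, -2/5) = 22/5.

22/5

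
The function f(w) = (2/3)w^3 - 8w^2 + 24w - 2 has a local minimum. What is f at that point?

f'(w) = 2w^2 - 16w + 24 = 0 at w = 2, 6.
Since f''(w) = 4w - 16, we get f''(2) = -8 < 0 ⇒ local maximum; f''(6) = 8 > 0 ⇒ local minimum.
The local minimum is f(6) = -2.

-2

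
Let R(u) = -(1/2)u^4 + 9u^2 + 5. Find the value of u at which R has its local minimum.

0

R'(u) = -2u^3 + 18u = 0 at u = -3, 0, 3.
Since R''(u) = -6u^2 + 18, we get R''(-3) = -36 < 0 ⇒ local maximum; R''(0) = 18 > 0 ⇒ local minimum; R''(3) = -36 < 0 ⇒ local maximum.
Thus R has its local minimum at u = 0, with value 5.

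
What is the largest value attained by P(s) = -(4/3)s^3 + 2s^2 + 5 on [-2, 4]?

Differentiating, P'(s) = -4s^2 + 4s; which vanishes at s = 0 and s = 1.
Compare values at every candidate in [-2, 4]: P(-2) = 71/3,  P(0) = 5,  P(1) = 17/3,  P(4) = -145/3.
The maximum over the interval is 71/3, attained at s = -2.

71/3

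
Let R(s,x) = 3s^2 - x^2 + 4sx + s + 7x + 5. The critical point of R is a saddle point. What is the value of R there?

∂R/∂s = 6s + 4x + 1 = 0 and ∂R/∂x = 4s - 2x + 7 = 0, so (s, x) = (-15/14, 19/14).
The Hessian has R_{ss} = 6, R_{xx} = -2, R_{sx} = 4, giving D = -28 < 0, so the point is a saddle point.
R(-15/14, 19/14) = 129/14.

129/14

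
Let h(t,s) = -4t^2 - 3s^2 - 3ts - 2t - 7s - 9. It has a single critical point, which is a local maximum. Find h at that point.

-185/39

∂h/∂t = -8t - 3s - 2 = 0 and ∂h/∂s = -3t - 6s - 7 = 0, so (t, s) = (3/13, -50/39).
The Hessian has h_{tt} = -8, h_{ss} = -6, h_{ts} = -3, giving D = 39 > 0 with h_{tt} < 0, so the point is a local maximum.
h(3/13, -50/39) = -185/39.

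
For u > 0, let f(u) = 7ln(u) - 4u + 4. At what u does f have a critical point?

7/4

f'(u) = 7/u − 4 = 0 gives u = 7/4.
f''(u) = -7/u², which is negative for u > 0, so this is a local maximum.
f(7/4) = 7·ln(7/4) - 7 + 4 ≈ 0.9173.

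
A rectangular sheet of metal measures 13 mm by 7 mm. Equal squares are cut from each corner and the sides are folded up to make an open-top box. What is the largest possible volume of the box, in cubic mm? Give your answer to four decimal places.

With cut size x, the volume is V(x) = x(13 − 2x)(7 − 2x) for 0 < x < 3.5.
V'(x) = 12x^2 − 80x + 91. Setting V'(x) = 0 gives x ≈ 1.4551 (the root in (0, 3.5)).
V''(x) = 24x − 80 is negative there, so this is the maximum; V ≈ 60.0451.

60.0451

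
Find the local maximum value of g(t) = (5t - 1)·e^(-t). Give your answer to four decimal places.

1.5060

Differentiating with the product rule gives g'(t) = (-5t + 6)·e^(-t). Since e^(-t) > 0, the only critical point is t = 6/5.
g''(6/5) has the same sign as -5 < 0, so this is a local maximum.
g(6/5) = (5)·e^(-6/5) ≈ 1.5060.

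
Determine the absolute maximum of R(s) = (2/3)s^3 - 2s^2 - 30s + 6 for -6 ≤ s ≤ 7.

Differentiating, R'(s) = 2s^2 - 4s - 30; which vanishes at s = -3 and s = 5.
Compare values at every candidate in [-6, 7]: R(-6) = -30; R(-3) = 60; R(5) = -332/3; R(7) = -220/3.
So the maximum is R(-3) = 60.

60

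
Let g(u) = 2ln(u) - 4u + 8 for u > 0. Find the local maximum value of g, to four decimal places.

4.6137

g'(u) = 2/u − 4 = 0 gives u = 1/2.
g''(u) = -2/u², which is negative for u > 0, so this is a local maximum.
g(1/2) = 2·ln(1/2) - 2 + 8 ≈ 4.6137.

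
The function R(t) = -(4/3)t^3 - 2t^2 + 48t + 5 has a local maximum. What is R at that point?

R'(t) = -4t^2 - 4t + 48 = 0 at t = -4, 3.
Since R''(t) = -8t - 4, we get R''(-4) = 28 > 0 ⇒ local minimum; R''(3) = -28 < 0 ⇒ local maximum.
So the local maximum value is R(3) = 95.

95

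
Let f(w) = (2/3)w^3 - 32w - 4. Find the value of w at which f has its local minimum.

4

Critical points: f'(w) = 2w^2 - 32 vanishes at w = -4, 4.
Second-derivative test with f''(w) = 4w: f''(-4) = -16 < 0 ⇒ local maximum; f''(4) = 16 > 0 ⇒ local minimum.
The local minimum is f(4) = -268/3.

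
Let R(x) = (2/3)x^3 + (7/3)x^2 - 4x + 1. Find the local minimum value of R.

-35/81

R'(x) = 2x^2 + (14/3)x - 4. Setting R'(x) = 0 gives x ∈ {-3, 2/3}.
Since R''(x) = 4x + 14/3, we get R''(-3) = -22/3 < 0 ⇒ local maximum; R''(2/3) = 22/3 > 0 ⇒ local minimum.
So the local minimum value is R(2/3) = -35/81.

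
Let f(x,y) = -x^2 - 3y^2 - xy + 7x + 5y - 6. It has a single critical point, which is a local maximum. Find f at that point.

71/11

∂f/∂x = -2x - y + 7 = 0 and ∂f/∂y = -x - 6y + 5 = 0, so (x, y) = (37/11, 3/11).
The Hessian has f_{xx} = -2, f_{yy} = -6, f_{xy} = -1, giving D = 11 > 0 with f_{xx} < 0, so the point is a local maximum.
f(37/11, 3/11) = 71/11.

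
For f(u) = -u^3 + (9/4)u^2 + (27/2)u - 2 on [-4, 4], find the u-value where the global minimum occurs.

-3/2

Differentiating, f'(u) = -3u^2 + (9/2)u + 27/2; which vanishes at u = -3/2 and u = 3.
Candidates: f(-4) = 44; f(-3/2) = -221/16; f(3) = 127/4; f(4) = 24.
The minimum over the interval is -221/16, attained at u = -3/2.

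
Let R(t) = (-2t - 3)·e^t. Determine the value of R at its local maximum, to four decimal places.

0.1642

Differentiating with the product rule gives R'(t) = (-2t - 5)·e^t. Since e^t > 0, the only critical point is t = -5/2.
R''(-5/2) has the same sign as -2 < 0, so this is a local maximum.
R(-5/2) = (2)·e^(-5/2) ≈ 0.1642.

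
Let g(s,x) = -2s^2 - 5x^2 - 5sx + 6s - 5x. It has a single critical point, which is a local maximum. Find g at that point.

∂g/∂s = -4s - 5x + 6 = 0 and ∂g/∂x = -5s - 10x - 5 = 0, so (s, x) = (17/3, -10/3).
The Hessian has g_{ss} = -4, g_{xx} = -10, g_{sx} = -5, giving D = 15 > 0 with g_{ss} < 0, so the point is a local maximum.
g(17/3, -10/3) = 76/3.

76/3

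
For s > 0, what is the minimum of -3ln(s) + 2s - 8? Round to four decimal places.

R'(s) = -3/s + 2 = 0 gives s = 3/2.
R''(s) = 3/s², which is positive for s > 0, so this is a local minimum.
R(3/2) = -3·ln(3/2) + 3 - 8 ≈ -6.2164.

-6.2164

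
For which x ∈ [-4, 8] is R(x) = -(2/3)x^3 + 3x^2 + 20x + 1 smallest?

R'(x) = -2x^2 + 6x + 20, which vanishes at x = -2 and x = 5.
Evaluating at the critical points and endpoints: R(-4) = 35/3, R(-2) = -65/3, R(5) = 278/3, R(8) = 35/3.
The minimum over the interval is -65/3, attained at x = -2.

-2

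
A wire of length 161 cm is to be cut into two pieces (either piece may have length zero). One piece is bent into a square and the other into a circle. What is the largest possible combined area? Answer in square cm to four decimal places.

Let x be the length used for the square. Square side x/4; circle radius (161−x)/(2π).
A(x) = (x/4)² + π·((161−x)/(2π))² = x²/16 + (161−x)²/(4π) for 0 ≤ x ≤ 161. A'(x) = x/8 − (161−x)/(2π) = 0 gives x = 4·161/(π+4) ≈ 90.1760.
A'' > 0, so the interior critical point is a minimum; the maximum is at an endpoint. A(0) = 2062.7276 and A(161) = 1620.0625, so the largest area is 2062.7276.

2062.7276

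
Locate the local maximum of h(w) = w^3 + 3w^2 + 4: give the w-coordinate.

h'(w) = 3w^2 + 6w = 0 at w = -2, 0.
Second-derivative test with h''(w) = 6w + 6: h''(-2) = -6 < 0 ⇒ local maximum; h''(0) = 6 > 0 ⇒ local minimum.
The local maximum is h(-2) = 8.

-2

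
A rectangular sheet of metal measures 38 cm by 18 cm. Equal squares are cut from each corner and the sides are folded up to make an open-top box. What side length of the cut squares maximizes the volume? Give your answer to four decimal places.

3.8460

With cut size x, the volume is V(x) = x(38 − 2x)(18 − 2x) for 0 < x < 9.
V'(x) = 12x^2 − 224x + 684. Setting V'(x) = 0 gives x ≈ 3.8460 (the root in (0, 9)).
V''(x) = 24x − 224 is negative there, so this is the maximum; V ≈ 1201.5476.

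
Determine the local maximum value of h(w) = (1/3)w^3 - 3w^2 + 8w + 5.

35/3

h'(w) = w^2 - 6w + 8. Setting h'(w) = 0 gives w ∈ {2, 4}.
h''(w) = 2w - 6. h''(2) = -2 < 0 ⇒ local maximum; h''(4) = 2 > 0 ⇒ local minimum.
Thus h has its local maximum at w = 2, with value 35/3.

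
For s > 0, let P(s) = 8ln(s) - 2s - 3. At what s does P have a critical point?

P'(s) = 8/s − 2 = 0 gives s = 4.
P''(s) = -8/s², which is negative for s > 0, so this is a local maximum.
P(4) = 8·ln(4) - 8 - 3 ≈ 0.0904.

4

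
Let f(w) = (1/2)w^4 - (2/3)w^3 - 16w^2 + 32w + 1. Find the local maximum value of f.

101/6

f'(w) = 2w^3 - 2w^2 - 32w + 32 = 0 at w = -4, 1, 4.
Since f''(w) = 6w^2 - 4w - 32, we get f''(-4) = 80 > 0 ⇒ local minimum; f''(1) = -30 < 0 ⇒ local maximum; f''(4) = 48 > 0 ⇒ local minimum.
The local maximum is f(1) = 101/6.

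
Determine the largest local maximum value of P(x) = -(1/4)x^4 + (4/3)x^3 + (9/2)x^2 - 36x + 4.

385/4

P'(x) = -x^3 + 4x^2 + 9x - 36. Setting P'(x) = 0 gives x ∈ {-3, 3, 4}.
Second-derivative test with P''(x) = -3x^2 + 8x + 9: P''(-3) = -42 < 0 ⇒ local maximum; P''(3) = 6 > 0 ⇒ local minimum; P''(4) = -7 < 0 ⇒ local maximum.
Thus P has its largest local maximum at x = -3, with value 385/4.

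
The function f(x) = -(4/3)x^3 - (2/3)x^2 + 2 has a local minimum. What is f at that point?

160/81

Critical points: f'(x) = -4x^2 - (4/3)x vanishes at x = -1/3, 0.
f''(x) = -8x - 4/3. f''(-1/3) = 4/3 > 0 ⇒ local minimum; f''(0) = -4/3 < 0 ⇒ local maximum.
So the local minimum value is f(-1/3) = 160/81.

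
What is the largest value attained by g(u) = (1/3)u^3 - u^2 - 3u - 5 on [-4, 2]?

-10/3

Differentiating, g'(u) = u^2 - 2u - 3; whose only zero in [-4, 2] is u = -1.
Compare values at every candidate in [-4, 2]: g(-4) = -91/3; g(-1) = -10/3; g(2) = -37/3.
So the maximum is g(-1) = -10/3.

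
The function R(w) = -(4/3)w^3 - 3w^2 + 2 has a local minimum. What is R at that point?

Critical points: R'(w) = -4w^2 - 6w vanishes at w = -3/2, 0.
Second-derivative test with R''(w) = -8w - 6: R''(-3/2) = 6 > 0 ⇒ local minimum; R''(0) = -6 < 0 ⇒ local maximum.
So the local minimum value is R(-3/2) = -1/4.

-1/4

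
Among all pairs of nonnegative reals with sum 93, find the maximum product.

With x + y = 93, the product is P(x) = x(93 − x).
P'(x) = 93 − 2x = 0 gives x = 93/2; P'' = −2 < 0, so this is the maximum.
P = 93/2·93/2 = 8649/4.

8649/4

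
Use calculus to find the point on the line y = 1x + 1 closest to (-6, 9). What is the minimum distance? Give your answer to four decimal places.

9.8995

Minimize D(x)^2 = (x + 6)^2 + (x - 8)^2.
d/dx[D^2] = 2(x + 6) + 2·1·(x - 8) = 0 ⇒ x = 1.
Then y = 2 and the distance is √(98) ≈ 9.8995.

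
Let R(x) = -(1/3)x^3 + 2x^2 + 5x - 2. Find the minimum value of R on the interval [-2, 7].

-14/3

The derivative is -x^2 + 4x + 5, which vanishes at x = -1 and x = 5.
Evaluating at the critical points and endpoints: R(-2) = -4/3, R(-1) = -14/3, R(5) = 94/3, R(7) = 50/3.
So the minimum is R(-1) = -14/3.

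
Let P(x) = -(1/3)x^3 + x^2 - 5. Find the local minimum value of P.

P'(x) = -x^2 + 2x = 0 at x = 0, 2.
Since P''(x) = -2x + 2, we get P''(0) = 2 > 0 ⇒ local minimum; P''(2) = -2 < 0 ⇒ local maximum.
So the local minimum value is P(0) = -5.

-5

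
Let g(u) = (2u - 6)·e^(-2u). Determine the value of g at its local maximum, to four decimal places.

0.0009

g'(u) = 2·e^(-2u) + (2u - 6)·(-2)·e^(-2u) = (-4u + 14)·e^(-2u). Since e^(-2u) > 0, the only critical point is u = 7/2.
g''(7/2) has the same sign as -4 < 0, so this is a local maximum.
g(7/2) = (1)·e^(-7) ≈ 0.0009.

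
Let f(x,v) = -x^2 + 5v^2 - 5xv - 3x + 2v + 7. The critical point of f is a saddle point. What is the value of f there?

326/45

∂f/∂x = -2x - 5v - 3 = 0 and ∂f/∂v = -5x + 10v + 2 = 0, so (x, v) = (-4/9, -19/45).
The Hessian has f_{xx} = -2, f_{vv} = 10, f_{xv} = -5, giving D = -45 < 0, so the point is a saddle point.
f(-4/9, -19/45) = 326/45.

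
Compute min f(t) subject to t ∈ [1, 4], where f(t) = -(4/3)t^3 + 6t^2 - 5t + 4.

The derivative is -4t^2 + 12t - 5, whose only zero in [1, 4] is t = 5/2.
Compare values at every candidate in [1, 4]: f(1) = 11/3,  f(5/2) = 49/6,  f(4) = -16/3.
So the minimum is f(4) = -16/3.

-16/3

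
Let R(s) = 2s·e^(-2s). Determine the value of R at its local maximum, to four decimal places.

0.3679

Differentiating with the product rule gives R'(s) = (-4s + 2)·e^(-2s). Since e^(-2s) > 0, the only critical point is s = 1/2.
R''(1/2) has the same sign as -4 < 0, so this is a local maximum.
R(1/2) = (1)·e^(-1) ≈ 0.3679.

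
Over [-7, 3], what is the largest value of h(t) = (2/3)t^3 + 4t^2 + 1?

h'(t) = 2t^2 + 8t, which vanishes at t = -4 and t = 0.
Compare values at every candidate in [-7, 3]: h(-7) = -95/3, h(-4) = 67/3, h(0) = 1, h(3) = 55.
Hence the absolute maximum is 55 at t = 3.

55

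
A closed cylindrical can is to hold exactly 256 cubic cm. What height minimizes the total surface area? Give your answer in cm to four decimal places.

6.8820

With radius r and height h, πr²h = 256 so h = 256/(πr²), and S(r) = 2πr² + 2πrh = 2πr² + 2·256/r.
S'(r) = 4πr − 2·256/r² = 0 ⇒ r³ = 256/(2π), so r ≈ 3.4410 and h = 2r ≈ 6.8820.
S''(r) = 4π + 4·256/r³ > 0, so this is the minimum; S ≈ 223.1899.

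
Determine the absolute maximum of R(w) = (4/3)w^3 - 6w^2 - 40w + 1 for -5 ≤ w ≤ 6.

The derivative is 4w^2 - 12w - 40, which vanishes at w = -2 and w = 5.
Candidates: R(-5) = -347/3, R(-2) = 139/3, R(5) = -547/3, R(6) = -167.
So the maximum is R(-2) = 139/3.

139/3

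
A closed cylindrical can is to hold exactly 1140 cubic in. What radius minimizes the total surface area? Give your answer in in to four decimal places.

With radius r and height h, πr²h = 1140 so h = 1140/(πr²), and S(r) = 2πr² + 2πrh = 2πr² + 2·1140/r.
S'(r) = 4πr − 2·1140/r² = 0 ⇒ r³ = 1140/(2π), so r ≈ 5.6612 and h = 2r ≈ 11.3224.
S''(r) = 4π + 4·1140/r³ > 0, so this is the minimum; S ≈ 604.1124.

5.6612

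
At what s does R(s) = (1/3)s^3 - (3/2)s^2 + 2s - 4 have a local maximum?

Critical points: R'(s) = s^2 - 3s + 2 vanishes at s = 1, 2.
Second-derivative test with R''(s) = 2s - 3: R''(1) = -1 < 0 ⇒ local maximum; R''(2) = 1 > 0 ⇒ local minimum.
Thus R has its local maximum at s = 1, with value -19/6.

1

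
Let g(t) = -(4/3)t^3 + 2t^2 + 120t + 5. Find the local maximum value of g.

g'(t) = -4t^2 + 4t + 120. Setting g'(t) = 0 gives t ∈ {-5, 6}.
Since g''(t) = -8t + 4, we get g''(-5) = 44 > 0 ⇒ local minimum; g''(6) = -44 < 0 ⇒ local maximum.
The local maximum is g(6) = 509.

509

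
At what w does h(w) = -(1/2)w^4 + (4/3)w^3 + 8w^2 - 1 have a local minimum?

h'(w) = -2w^3 + 4w^2 + 16w. Setting h'(w) = 0 gives w ∈ {-2, 0, 4}.
Second-derivative test with h''(w) = -6w^2 + 8w + 16: h''(-2) = -24 < 0 ⇒ local maximum; h''(0) = 16 > 0 ⇒ local minimum; h''(4) = -48 < 0 ⇒ local maximum.
So the local minimum value is h(0) = -1.

0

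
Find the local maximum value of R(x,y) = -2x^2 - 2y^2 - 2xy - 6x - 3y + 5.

∂R/∂x = -4x - 2y - 6 = 0 and ∂R/∂y = -2x - 4y - 3 = 0, so (x, y) = (-3/2, 0).
The Hessian has R_{xx} = -4, R_{yy} = -4, R_{xy} = -2, giving D = 12 > 0 with R_{xx} < 0, so the point is a local maximum.
R(-3/2, 0) = 19/2.

19/2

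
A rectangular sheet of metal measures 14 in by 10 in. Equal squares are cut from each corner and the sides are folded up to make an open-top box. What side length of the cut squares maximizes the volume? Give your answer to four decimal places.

1.9183

With cut size x, the volume is V(x) = x(14 − 2x)(10 − 2x) for 0 < x < 5.
V'(x) = 12x^2 − 96x + 140. Setting V'(x) = 0 gives x ≈ 1.9183 (the root in (0, 5)).
V''(x) = 24x − 96 is negative there, so this is the maximum; V ≈ 120.1644.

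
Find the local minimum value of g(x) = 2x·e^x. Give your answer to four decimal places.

By the product rule, g'(x) = (2x + 2)·e^x. Since e^x > 0, the only critical point is x = -1.
g''(-1) has the same sign as 2 > 0, so this is a local minimum.
g(-1) = (-2)·e^(-1) ≈ -0.7358.

-0.7358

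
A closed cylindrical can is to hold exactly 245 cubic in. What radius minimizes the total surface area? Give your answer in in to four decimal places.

With radius r and height h, πr²h = 245 so h = 245/(πr²), and S(r) = 2πr² + 2πrh = 2πr² + 2·245/r.
S'(r) = 4πr − 2·245/r² = 0 ⇒ r³ = 245/(2π), so r ≈ 3.3910 and h = 2r ≈ 6.7820.
S''(r) = 4π + 4·245/r³ > 0, so this is the minimum; S ≈ 216.7497.

3.3910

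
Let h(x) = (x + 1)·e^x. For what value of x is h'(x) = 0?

-2

Differentiating with the product rule gives h'(x) = (x + 2)·e^x. Since e^x > 0, the only critical point is x = -2.
h''(-2) has the same sign as 1 > 0, so this is a local minimum.
h(-2) = (-1)·e^(-2) ≈ -0.1353.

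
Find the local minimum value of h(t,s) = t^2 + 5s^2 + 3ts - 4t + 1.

∂h/∂t = 2t + 3s - 4 = 0 and ∂h/∂s = 3t + 10s = 0, so (t, s) = (40/11, -12/11).
The Hessian has h_{tt} = 2, h_{ss} = 10, h_{ts} = 3, giving D = 11 > 0 with h_{tt} > 0, so the point is a local minimum.
h(40/11, -12/11) = -69/11.

-69/11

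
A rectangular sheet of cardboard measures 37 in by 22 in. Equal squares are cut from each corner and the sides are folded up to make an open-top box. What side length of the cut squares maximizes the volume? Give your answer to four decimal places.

4.4611

With cut size x, the volume is V(x) = x(37 − 2x)(22 − 2x) for 0 < x < 11.
V'(x) = 12x^2 − 236x + 814. Setting V'(x) = 0 gives x ≈ 4.4611 (the root in (0, 11)).
V''(x) = 24x − 236 is negative there, so this is the maximum; V ≈ 1638.0974.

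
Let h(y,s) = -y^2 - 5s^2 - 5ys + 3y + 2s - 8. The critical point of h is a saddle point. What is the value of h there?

∂h/∂y = -2y - 5s + 3 = 0 and ∂h/∂s = -5y - 10s + 2 = 0, so (y, s) = (-4, 11/5).
The Hessian has h_{yy} = -2, h_{ss} = -10, h_{ys} = -5, giving D = -5 < 0, so the point is a saddle point.
h(-4, 11/5) = -59/5.

-59/5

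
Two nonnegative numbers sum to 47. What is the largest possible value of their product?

2209/4

With x + y = 47, the product is P(x) = x(47 − x).
P'(x) = 47 − 2x = 0 gives x = 47/2; P'' = −2 < 0, so this is the maximum.
P = 47/2·47/2 = 2209/4.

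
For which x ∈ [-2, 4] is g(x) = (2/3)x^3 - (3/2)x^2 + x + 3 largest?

4

Differentiating, g'(x) = 2x^2 - 3x + 1; which vanishes at x = 1/2 and x = 1.
Evaluating at the critical points and endpoints: g(-2) = -31/3, g(1/2) = 77/24, g(1) = 19/6, g(4) = 77/3.
So the maximum is g(4) = 77/3.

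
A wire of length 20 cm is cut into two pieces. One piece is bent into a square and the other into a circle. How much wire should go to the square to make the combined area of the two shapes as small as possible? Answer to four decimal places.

11.2020

Let x be the length used for the square. Square side x/4; circle radius (20−x)/(2π).
A(x) = (x/4)² + π·((20−x)/(2π))² = x²/16 + (20−x)²/(4π) for 0 ≤ x ≤ 20. A'(x) = x/8 − (20−x)/(2π) = 0 gives x = 4·20/(π+4) ≈ 11.2020.
A'' = 1/8 + 1/(2π) > 0, so this gives the minimum combined area; x ≈ 11.2020 cm to the square.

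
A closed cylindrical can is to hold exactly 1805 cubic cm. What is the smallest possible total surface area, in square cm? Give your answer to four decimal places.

820.6652

With radius r and height h, πr²h = 1805 so h = 1805/(πr²), and S(r) = 2πr² + 2πrh = 2πr² + 2·1805/r.
S'(r) = 4πr − 2·1805/r² = 0 ⇒ r³ = 1805/(2π), so r ≈ 6.5983 and h = 2r ≈ 13.1966.
S''(r) = 4π + 4·1805/r³ > 0, so this is the minimum; S ≈ 820.6652.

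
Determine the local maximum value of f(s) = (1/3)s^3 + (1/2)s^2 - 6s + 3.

f'(s) = s^2 + s - 6. Setting f'(s) = 0 gives s ∈ {-3, 2}.
Second-derivative test with f''(s) = 2s + 1: f''(-3) = -5 < 0 ⇒ local maximum; f''(2) = 5 > 0 ⇒ local minimum.
The local maximum is f(-3) = 33/2.

33/2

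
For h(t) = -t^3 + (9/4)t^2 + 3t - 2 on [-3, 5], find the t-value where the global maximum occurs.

h'(t) = -3t^2 + (9/2)t + 3, which vanishes at t = -1/2 and t = 2.
Candidates: h(-3) = 145/4, h(-1/2) = -45/16, h(2) = 5, h(5) = -223/4.
So the maximum is h(-3) = 145/4.

-3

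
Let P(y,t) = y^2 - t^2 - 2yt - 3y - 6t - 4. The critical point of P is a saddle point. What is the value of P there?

∂P/∂y = 2y - 2t - 3 = 0 and ∂P/∂t = -2y - 2t - 6 = 0, so (y, t) = (-3/4, -9/4).
The Hessian has P_{yy} = 2, P_{tt} = -2, P_{yt} = -2, giving D = -8 < 0, so the point is a saddle point.
P(-3/4, -9/4) = 31/8.

31/8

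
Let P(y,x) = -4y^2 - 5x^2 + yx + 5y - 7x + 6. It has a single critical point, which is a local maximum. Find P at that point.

760/79

∂P/∂y = -8y + x + 5 = 0 and ∂P/∂x = y - 10x - 7 = 0, so (y, x) = (43/79, -51/79).
The Hessian has P_{yy} = -8, P_{xx} = -10, P_{yx} = 1, giving D = 79 > 0 with P_{yy} < 0, so the point is a local maximum.
P(43/79, -51/79) = 760/79.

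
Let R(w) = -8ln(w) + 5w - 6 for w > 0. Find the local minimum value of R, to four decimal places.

R'(w) = -8/w + 5 = 0 gives w = 8/5.
R''(w) = 8/w², which is positive for w > 0, so this is a local minimum.
R(8/5) = -8·ln(8/5) + 8 - 6 ≈ -1.7600.

-1.7600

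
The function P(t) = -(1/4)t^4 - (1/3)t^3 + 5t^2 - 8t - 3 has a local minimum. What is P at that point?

-79/12

Critical points: P'(t) = -t^3 - t^2 + 10t - 8 vanishes at t = -4, 1, 2.
Second-derivative test with P''(t) = -3t^2 - 2t + 10: P''(-4) = -30 < 0 ⇒ local maximum; P''(1) = 5 > 0 ⇒ local minimum; P''(2) = -6 < 0 ⇒ local maximum.
So the local minimum value is P(1) = -79/12.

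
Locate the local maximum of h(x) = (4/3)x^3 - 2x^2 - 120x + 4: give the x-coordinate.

-5

h'(x) = 4x^2 - 4x - 120 = 0 at x = -5, 6.
Second-derivative test with h''(x) = 8x - 4: h''(-5) = -44 < 0 ⇒ local maximum; h''(6) = 44 > 0 ⇒ local minimum.
So the local maximum value is h(-5) = 1162/3.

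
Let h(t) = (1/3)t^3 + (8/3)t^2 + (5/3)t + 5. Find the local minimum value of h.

Critical points: h'(t) = t^2 + (16/3)t + 5/3 vanishes at t = -5, -1/3.
Second-derivative test with h''(t) = 2t + 16/3: h''(-5) = -14/3 < 0 ⇒ local maximum; h''(-1/3) = 14/3 > 0 ⇒ local minimum.
Thus h has its local minimum at t = -1/3, with value 383/81.

383/81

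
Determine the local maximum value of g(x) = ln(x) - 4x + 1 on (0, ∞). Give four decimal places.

g'(x) = 1/x − 4 = 0 gives x = 1/4.
g''(x) = -1/x², which is negative for x > 0, so this is a local maximum.
g(1/4) = 1·ln(1/4) - 1 + 1 ≈ -1.3863.

-1.3863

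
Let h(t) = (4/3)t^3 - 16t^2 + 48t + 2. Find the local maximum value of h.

Critical points: h'(t) = 4t^2 - 32t + 48 vanishes at t = 2, 6.
Second-derivative test with h''(t) = 8t - 32: h''(2) = -16 < 0 ⇒ local maximum; h''(6) = 16 > 0 ⇒ local minimum.
The local maximum is h(2) = 134/3.

134/3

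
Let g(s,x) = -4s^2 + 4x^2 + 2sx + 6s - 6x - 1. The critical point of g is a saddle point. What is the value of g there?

∂g/∂s = -8s + 2x + 6 = 0 and ∂g/∂x = 2s + 8x - 6 = 0, so (s, x) = (15/17, 9/17).
The Hessian has g_{ss} = -8, g_{xx} = 8, g_{sx} = 2, giving D = -68 < 0, so the point is a saddle point.
g(15/17, 9/17) = 1/17.

1/17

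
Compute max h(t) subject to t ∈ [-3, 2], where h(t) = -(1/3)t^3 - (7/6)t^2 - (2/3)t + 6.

The derivative is -t^2 - (7/3)t - 2/3, which vanishes at t = -2 and t = -1/3.
Candidates: h(-3) = 13/2,  h(-2) = 16/3,  h(-1/3) = 989/162,  h(2) = -8/3.
Hence the absolute maximum is 13/2 at t = -3.

13/2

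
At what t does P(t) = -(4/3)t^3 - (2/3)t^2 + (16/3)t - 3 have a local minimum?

-4/3

P'(t) = -4t^2 - (4/3)t + 16/3 = 0 at t = -4/3, 1.
Since P''(t) = -8t - 4/3, we get P''(-4/3) = 28/3 > 0 ⇒ local minimum; P''(1) = -28/3 < 0 ⇒ local maximum.
Thus P has its local minimum at t = -4/3, with value -659/81.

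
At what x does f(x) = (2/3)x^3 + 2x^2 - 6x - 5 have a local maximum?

-3

f'(x) = 2x^2 + 4x - 6. Setting f'(x) = 0 gives x ∈ {-3, 1}.
f''(x) = 4x + 4. f''(-3) = -8 < 0 ⇒ local maximum; f''(1) = 8 > 0 ⇒ local minimum.
The local maximum is f(-3) = 13.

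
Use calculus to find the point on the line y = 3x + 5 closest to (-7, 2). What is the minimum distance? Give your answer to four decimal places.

5.6921

Minimize D(x)^2 = (x + 7)^2 + (3x + 3)^2.
d/dx[D^2] = 2(x + 7) + 2·3·(3x + 3) = 0 ⇒ x = -8/5.
Then y = 1/5 and the distance is √(162/5) ≈ 5.6921.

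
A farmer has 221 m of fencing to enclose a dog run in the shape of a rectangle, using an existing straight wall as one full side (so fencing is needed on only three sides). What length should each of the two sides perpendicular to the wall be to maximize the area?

221/4

Let the sides perpendicular to the wall have length x and the parallel side y, so 2x + y = 221 and the area is A = xy = x(221 − 2x).
A'(x) = 221 − 4x = 0 gives x = 221/4, and A''(x) = −4 < 0 confirms a maximum.
Then y = 221 − 2·221/4 = 221/2 and A = 48841/8.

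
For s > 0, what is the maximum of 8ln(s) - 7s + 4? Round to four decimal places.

R'(s) = 8/s − 7 = 0 gives s = 8/7.
R''(s) = -8/s², which is negative for s > 0, so this is a local maximum.
R(8/7) = 8·ln(8/7) - 8 + 4 ≈ -2.9317.

-2.9317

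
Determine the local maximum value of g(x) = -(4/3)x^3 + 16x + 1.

Critical points: g'(x) = -4x^2 + 16 vanishes at x = -2, 2.
g''(x) = -8x. g''(-2) = 16 > 0 ⇒ local minimum; g''(2) = -16 < 0 ⇒ local maximum.
The local maximum is g(2) = 67/3.

67/3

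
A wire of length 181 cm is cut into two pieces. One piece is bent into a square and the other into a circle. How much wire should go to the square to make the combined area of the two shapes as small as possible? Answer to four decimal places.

101.3779

Let x be the length used for the square. Square side x/4; circle radius (181−x)/(2π).
A(x) = (x/4)² + π·((181−x)/(2π))² = x²/16 + (181−x)²/(4π) for 0 ≤ x ≤ 181. A'(x) = x/8 − (181−x)/(2π) = 0 gives x = 4·181/(π+4) ≈ 101.3779.
A'' = 1/8 + 1/(2π) > 0, so this gives the minimum combined area; x ≈ 101.3779 cm to the square.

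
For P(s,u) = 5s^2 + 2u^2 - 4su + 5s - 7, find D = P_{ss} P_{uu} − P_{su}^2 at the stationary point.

∂P/∂s = 10s - 4u + 5 = 0 and ∂P/∂u = -4s + 4u = 0, so (s, u) = (-5/6, -5/6).
The Hessian has P_{ss} = 10, P_{uu} = 4, P_{su} = -4, giving D = 24 > 0 with P_{ss} > 0, so the point is a local minimum.
D = (10)·(4) − (-4)^2 = 24.

24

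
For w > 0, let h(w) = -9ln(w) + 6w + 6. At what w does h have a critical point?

h'(w) = -9/w + 6 = 0 gives w = 3/2.
h''(w) = 9/w², which is positive for w > 0, so this is a local minimum.
h(3/2) = -9·ln(3/2) + 9 + 6 ≈ 11.3508.

3/2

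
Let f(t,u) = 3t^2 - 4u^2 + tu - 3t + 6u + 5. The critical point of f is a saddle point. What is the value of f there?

∂f/∂t = 6t + u - 3 = 0 and ∂f/∂u = t - 8u + 6 = 0, so (t, u) = (18/49, 39/49).
The Hessian has f_{tt} = 6, f_{uu} = -8, f_{tu} = 1, giving D = -49 < 0, so the point is a saddle point.
f(18/49, 39/49) = 335/49.

335/49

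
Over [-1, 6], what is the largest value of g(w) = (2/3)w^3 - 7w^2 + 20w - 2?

g'(w) = 2w^2 - 14w + 20, which vanishes at w = 2 and w = 5.
Evaluating at the critical points and endpoints: g(-1) = -89/3, g(2) = 46/3, g(5) = 19/3, g(6) = 10.
So the maximum is g(2) = 46/3.

46/3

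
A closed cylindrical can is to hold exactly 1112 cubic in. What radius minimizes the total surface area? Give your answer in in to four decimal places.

With radius r and height h, πr²h = 1112 so h = 1112/(πr²), and S(r) = 2πr² + 2πrh = 2πr² + 2·1112/r.
S'(r) = 4πr − 2·1112/r² = 0 ⇒ r³ = 1112/(2π), so r ≈ 5.6145 and h = 2r ≈ 11.2289.
S''(r) = 4π + 4·1112/r³ > 0, so this is the minimum; S ≈ 594.1796.

5.6145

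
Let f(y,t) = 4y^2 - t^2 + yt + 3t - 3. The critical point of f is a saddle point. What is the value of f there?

-15/17

∂f/∂y = 8y + t = 0 and ∂f/∂t = y - 2t + 3 = 0, so (y, t) = (-3/17, 24/17).
The Hessian has f_{yy} = 8, f_{tt} = -2, f_{yt} = 1, giving D = -17 < 0, so the point is a saddle point.
f(-3/17, 24/17) = -15/17.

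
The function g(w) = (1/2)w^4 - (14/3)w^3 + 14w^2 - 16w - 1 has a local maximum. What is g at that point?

-19/3

g'(w) = 2w^3 - 14w^2 + 28w - 16. Setting g'(w) = 0 gives w ∈ {1, 2, 4}.
Since g''(w) = 6w^2 - 28w + 28, we get g''(1) = 6 > 0 ⇒ local minimum; g''(2) = -4 < 0 ⇒ local maximum; g''(4) = 12 > 0 ⇒ local minimum.
Thus g has its local maximum at w = 2, with value -19/3.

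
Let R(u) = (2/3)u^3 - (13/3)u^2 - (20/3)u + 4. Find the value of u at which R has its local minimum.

Critical points: R'(u) = 2u^2 - (26/3)u - 20/3 vanishes at u = -2/3, 5.
Second-derivative test with R''(u) = 4u - 26/3: R''(-2/3) = -34/3 < 0 ⇒ local maximum; R''(5) = 34/3 > 0 ⇒ local minimum.
Thus R has its local minimum at u = 5, with value -163/3.

5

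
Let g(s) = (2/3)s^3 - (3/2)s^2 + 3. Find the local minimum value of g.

15/8

Critical points: g'(s) = 2s^2 - 3s vanishes at s = 0, 3/2.
g''(s) = 4s - 3. g''(0) = -3 < 0 ⇒ local maximum; g''(3/2) = 3 > 0 ⇒ local minimum.
Thus g has its local minimum at s = 3/2, with value 15/8.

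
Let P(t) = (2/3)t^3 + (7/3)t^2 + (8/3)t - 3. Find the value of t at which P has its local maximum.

-4/3

P'(t) = 2t^2 + (14/3)t + 8/3 = 0 at t = -4/3, -1.
Second-derivative test with P''(t) = 4t + 14/3: P''(-4/3) = -2/3 < 0 ⇒ local maximum; P''(-1) = 2/3 > 0 ⇒ local minimum.
The local maximum is P(-4/3) = -323/81.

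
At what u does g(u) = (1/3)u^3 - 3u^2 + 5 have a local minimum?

6

g'(u) = u^2 - 6u. Setting g'(u) = 0 gives u ∈ {0, 6}.
Second-derivative test with g''(u) = 2u - 6: g''(0) = -6 < 0 ⇒ local maximum; g''(6) = 6 > 0 ⇒ local minimum.
The local minimum is g(6) = -31.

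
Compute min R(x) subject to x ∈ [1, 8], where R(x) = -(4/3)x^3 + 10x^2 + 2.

-122/3

The derivative is -4x^2 + 20x, whose only zero in [1, 8] is x = 5.
Compare values at every candidate in [1, 8]: R(1) = 32/3, R(5) = 256/3, R(8) = -122/3.
The minimum over the interval is -122/3, attained at x = 8.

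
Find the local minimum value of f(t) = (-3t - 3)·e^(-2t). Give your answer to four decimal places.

-4.0774

f'(t) = (-3)·e^(-2t) + (-3t - 3)·(-2)·e^(-2t) = (6t + 3)·e^(-2t). Since e^(-2t) > 0, the only critical point is t = -1/2.
f''(-1/2) has the same sign as 6 > 0, so this is a local minimum.
f(-1/2) = (-3/2)·e^(1) ≈ -4.0774.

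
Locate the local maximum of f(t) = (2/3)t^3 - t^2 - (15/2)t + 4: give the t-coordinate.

f'(t) = 2t^2 - 2t - 15/2 = 0 at t = -3/2, 5/2.
Second-derivative test with f''(t) = 4t - 2: f''(-3/2) = -8 < 0 ⇒ local maximum; f''(5/2) = 8 > 0 ⇒ local minimum.
Thus f has its local maximum at t = -3/2, with value 43/4.

-3/2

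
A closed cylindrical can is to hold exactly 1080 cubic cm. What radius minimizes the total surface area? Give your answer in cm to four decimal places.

5.5601

With radius r and height h, πr²h = 1080 so h = 1080/(πr²), and S(r) = 2πr² + 2πrh = 2πr² + 2·1080/r.
S'(r) = 4πr − 2·1080/r² = 0 ⇒ r³ = 1080/(2π), so r ≈ 5.5601 and h = 2r ≈ 11.1202.
S''(r) = 4π + 4·1080/r³ > 0, so this is the minimum; S ≈ 582.7251.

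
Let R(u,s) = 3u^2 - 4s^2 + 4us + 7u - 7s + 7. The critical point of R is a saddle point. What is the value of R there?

∂R/∂u = 6u + 4s + 7 = 0 and ∂R/∂s = 4u - 8s - 7 = 0, so (u, s) = (-7/16, -35/32).
The Hessian has R_{uu} = 6, R_{ss} = -8, R_{us} = 4, giving D = -64 < 0, so the point is a saddle point.
R(-7/16, -35/32) = 595/64.

595/64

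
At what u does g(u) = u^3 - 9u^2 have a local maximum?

g'(u) = 3u^2 - 18u. Setting g'(u) = 0 gives u ∈ {0, 6}.
Since g''(u) = 6u - 18, we get g''(0) = -18 < 0 ⇒ local maximum; g''(6) = 18 > 0 ⇒ local minimum.
The local maximum is g(0) = 0.

0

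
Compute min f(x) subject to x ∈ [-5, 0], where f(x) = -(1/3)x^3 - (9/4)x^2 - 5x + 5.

5

The derivative is -x^2 - (9/2)x - 5, which vanishes at x = -5/2 and x = -2.
Compare values at every candidate in [-5, 0]: f(-5) = 185/12,  f(-5/2) = 415/48,  f(-2) = 26/3,  f(0) = 5.
So the minimum is f(0) = 5.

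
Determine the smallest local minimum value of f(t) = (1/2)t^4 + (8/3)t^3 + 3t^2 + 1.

-7/2

f'(t) = 2t^3 + 8t^2 + 6t. Setting f'(t) = 0 gives t ∈ {-3, -1, 0}.
Second-derivative test with f''(t) = 6t^2 + 16t + 6: f''(-3) = 12 > 0 ⇒ local minimum; f''(-1) = -4 < 0 ⇒ local maximum; f''(0) = 6 > 0 ⇒ local minimum.
Thus f has its smallest local minimum at t = -3, with value -7/2.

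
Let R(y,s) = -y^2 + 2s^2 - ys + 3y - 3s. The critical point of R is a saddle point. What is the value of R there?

0

∂R/∂y = -2y - s + 3 = 0 and ∂R/∂s = -y + 4s - 3 = 0, so (y, s) = (1, 1).
The Hessian has R_{yy} = -2, R_{ss} = 4, R_{ys} = -1, giving D = -9 < 0, so the point is a saddle point.
R(1, 1) = 0.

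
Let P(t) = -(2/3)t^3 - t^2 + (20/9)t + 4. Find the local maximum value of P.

392/81

Critical points: P'(t) = -2t^2 - 2t + 20/9 vanishes at t = -5/3, 2/3.
P''(t) = -4t - 2. P''(-5/3) = 14/3 > 0 ⇒ local minimum; P''(2/3) = -14/3 < 0 ⇒ local maximum.
So the local maximum value is P(2/3) = 392/81.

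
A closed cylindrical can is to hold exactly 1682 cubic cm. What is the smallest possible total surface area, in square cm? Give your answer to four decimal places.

With radius r and height h, πr²h = 1682 so h = 1682/(πr²), and S(r) = 2πr² + 2πrh = 2πr² + 2·1682/r.
S'(r) = 4πr − 2·1682/r² = 0 ⇒ r³ = 1682/(2π), so r ≈ 6.4449 and h = 2r ≈ 12.8898.
S''(r) = 4π + 4·1682/r³ > 0, so this is the minimum; S ≈ 782.9461.

782.9461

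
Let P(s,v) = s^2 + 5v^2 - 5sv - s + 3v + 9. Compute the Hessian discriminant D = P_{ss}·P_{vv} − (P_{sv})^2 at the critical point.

-5

∂P/∂s = 2s - 5v - 1 = 0 and ∂P/∂v = -5s + 10v + 3 = 0, so (s, v) = (1, 1/5).
The Hessian has P_{ss} = 2, P_{vv} = 10, P_{sv} = -5, giving D = -5 < 0, so the point is a saddle point.
D = (2)·(10) − (-5)^2 = -5.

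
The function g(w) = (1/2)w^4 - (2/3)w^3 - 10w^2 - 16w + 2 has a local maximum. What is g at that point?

55/6

g'(w) = 2w^3 - 2w^2 - 20w - 16 = 0 at w = -2, -1, 4.
Second-derivative test with g''(w) = 6w^2 - 4w - 20: g''(-2) = 12 > 0 ⇒ local minimum; g''(-1) = -10 < 0 ⇒ local maximum; g''(4) = 60 > 0 ⇒ local minimum.
Thus g has its local maximum at w = -1, with value 55/6.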